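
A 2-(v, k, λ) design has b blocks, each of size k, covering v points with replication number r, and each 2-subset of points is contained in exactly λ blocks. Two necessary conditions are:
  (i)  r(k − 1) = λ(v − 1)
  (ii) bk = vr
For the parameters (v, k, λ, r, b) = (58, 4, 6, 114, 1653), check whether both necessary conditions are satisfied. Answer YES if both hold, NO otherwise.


Condition (i): r(k − 1) = 114·3 = 342; λ(v − 1) = 6·57 = 342. Match? YES.
Condition (ii): bk = 1653·4 = 6612; vr = 58·114 = 6612. Match? YES.
Both conditions hold? YES.

YES


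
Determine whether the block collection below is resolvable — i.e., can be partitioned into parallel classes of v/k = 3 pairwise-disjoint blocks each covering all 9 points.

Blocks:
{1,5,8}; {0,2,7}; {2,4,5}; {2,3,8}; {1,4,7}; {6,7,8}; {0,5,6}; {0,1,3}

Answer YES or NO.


v = 9, block size k = 3, number of blocks = 8.
For resolvability, blocks must partition into parallel classes of size v/k = 3.
Total blocks must therefore be a multiple of 3: 8 = 3·2 + 2 ⇒ not divisible ✗.
Resolvable? NO.

NO


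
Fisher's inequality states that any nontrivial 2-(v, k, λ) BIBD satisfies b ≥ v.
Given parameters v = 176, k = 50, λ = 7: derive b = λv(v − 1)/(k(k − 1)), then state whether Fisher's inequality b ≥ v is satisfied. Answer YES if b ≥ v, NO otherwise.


b = λv(v − 1)/(k(k − 1)) = 7·176·175/(50·49) = 215600/2450 = 88.
Compare with v = 176: b < v, so Fisher's inequality fails.

NO


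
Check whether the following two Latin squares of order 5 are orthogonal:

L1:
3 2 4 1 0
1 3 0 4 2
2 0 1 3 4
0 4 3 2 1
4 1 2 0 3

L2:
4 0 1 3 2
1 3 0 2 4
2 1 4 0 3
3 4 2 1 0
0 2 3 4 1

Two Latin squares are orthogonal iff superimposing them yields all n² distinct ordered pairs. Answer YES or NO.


Form the n² = 25 superimposed pairs (L1[i][j], L2[i][j]), row by row (rows and columns indexed from 0):
row 0: (3,4) (2,0) (4,1) (1,3) (0,2)
row 1: (1,1) (3,3) (0,0) (4,2) (2,4)
row 2: (2,2) (0,1) (1,4) (3,0) (4,3)
row 3: (0,3) (4,4) (3,2) (2,1) (1,0)
row 4: (4,0) (1,2) (2,3) (0,4) (3,1)
Orthogonality requires all 25 pairs distinct.
Check by first coordinate: for each symbol s of L1, list the L2 entries in the n cells where L1 = s; they must all differ.
  L1 = 0: L2 entries (in reading order) 2, 0, 1, 3, 4 — all 5 distinct ✓
  L1 = 1: L2 entries (in reading order) 3, 1, 4, 0, 2 — all 5 distinct ✓
  L1 = 2: L2 entries (in reading order) 0, 4, 2, 1, 3 — all 5 distinct ✓
  L1 = 3: L2 entries (in reading order) 4, 3, 0, 2, 1 — all 5 distinct ✓
  L1 = 4: L2 entries (in reading order) 1, 2, 3, 4, 0 — all 5 distinct ✓
Every symbol of L1 meets every symbol of L2 exactly once, so all 25 pairs are distinct (25 of 25).
Conclusion: YES.

YES


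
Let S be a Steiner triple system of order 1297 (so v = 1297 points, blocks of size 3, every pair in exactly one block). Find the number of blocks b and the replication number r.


An STS(v) is a 2-(v, 3, 1) BIBD: block size k = 3, λ = 1.
Replication: r(k − 1) = λ(v − 1) ⇒ r·2 = 1297 − 1 = 1296 ⇒ r = 648.
Block count: bk = vr ⇒ b·3 = 1297·648 = 840456 ⇒ b = 280152.

r = 648, b = 280152.


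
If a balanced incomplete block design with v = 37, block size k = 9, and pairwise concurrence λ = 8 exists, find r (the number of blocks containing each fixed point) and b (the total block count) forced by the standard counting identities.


Any 2-(v, k, λ) BIBD satisfies two necessary conditions:
  (i)  Each point sits in r blocks, and counting incidences through any fixed point gives r(k − 1) = λ(v − 1), so r = λ(v − 1)/(k − 1).
  (ii) Total incidences bk = vr, so b = vr/k.
Step 1: r = λ(v − 1)/(k − 1) = 8·(37 − 1)/(9 − 1) = 8·36/8 = 288/8 = 36.
Step 2: b = vr/k = 37·36/9 = 1332/9 = 148.
Check integrality: r = 36 ∈ Z ✓, b = 148 ∈ Z ✓.
(These identities are necessary conditions: they determine r and b for any design with these parameters, but do not by themselves prove that one exists.)

r = 36, b = 148.


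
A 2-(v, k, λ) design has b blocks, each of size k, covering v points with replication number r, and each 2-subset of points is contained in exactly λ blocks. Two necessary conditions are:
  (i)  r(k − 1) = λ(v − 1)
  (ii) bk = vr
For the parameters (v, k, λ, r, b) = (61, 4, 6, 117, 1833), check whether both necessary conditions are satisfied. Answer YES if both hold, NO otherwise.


Condition (i): r(k − 1) = 117·3 = 351; λ(v − 1) = 6·60 = 360. Match? NO.
Condition (ii): bk = 1833·4 = 7332; vr = 61·117 = 7137. Match? NO.
Both conditions hold? NO.

NO


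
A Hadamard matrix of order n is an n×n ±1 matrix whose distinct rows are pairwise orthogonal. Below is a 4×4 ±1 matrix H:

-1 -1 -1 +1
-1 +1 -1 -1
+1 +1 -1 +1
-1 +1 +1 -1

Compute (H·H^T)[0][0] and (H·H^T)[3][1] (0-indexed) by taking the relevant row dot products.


Row 0 of H: [-1, -1, -1, 1].
Row 1 of H: [-1, 1, -1, -1].
Row 3 of H: [-1, 1, 1, -1].
(H·H^T)[0][0] = Σ_j H[0][j]·H[0][j] = (-1)² + (-1)² + (-1)² + (1)² = 1 + 1 + 1 + 1 = 4.
(H·H^T)[3][1] = Σ_j H[3][j]·H[1][j] = (-1)·(-1) + (1)·(1) + (1)·(-1) + (-1)·(-1) = 1 + 1 + -1 + 1 = 2.
Rows 3 and 1 are not orthogonal (dot product = 2 ≠ 0), so H is not a Hadamard matrix.

(0,0) entry = 4; (3,1) entry = 2.


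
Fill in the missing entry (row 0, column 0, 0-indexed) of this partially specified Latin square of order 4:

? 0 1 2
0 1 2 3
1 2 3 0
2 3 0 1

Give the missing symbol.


Row 0 contains symbols [0, 1, 2] — missing [3].
Column 0 contains symbols [0, 1, 2] — missing [3].
The missing symbol must appear in both missing sets; intersection = [3].
Therefore the hidden value is 3.

Missing value = 3.


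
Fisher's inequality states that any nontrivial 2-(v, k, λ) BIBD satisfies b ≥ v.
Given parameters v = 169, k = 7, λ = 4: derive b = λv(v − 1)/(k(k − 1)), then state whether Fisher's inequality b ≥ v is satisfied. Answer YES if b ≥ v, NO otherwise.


r = λ(v − 1)/(k − 1) = 4·168/6 = 112.
b = vr/k = 169·112/7 = 2704.
Fisher's inequality: b ≥ v ⇔ 2704 ≥ 169? YES.

YES


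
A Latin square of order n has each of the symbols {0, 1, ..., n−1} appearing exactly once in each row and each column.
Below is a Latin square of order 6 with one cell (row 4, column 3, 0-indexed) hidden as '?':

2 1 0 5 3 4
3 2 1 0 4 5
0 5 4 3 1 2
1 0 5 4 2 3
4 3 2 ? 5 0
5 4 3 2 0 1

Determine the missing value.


Row 4 contains symbols [0, 2, 3, 4, 5] — missing [1].
Column 3 contains symbols [0, 2, 3, 4, 5] — missing [1].
The missing symbol must appear in both missing sets; intersection = [1].
Therefore the hidden value is 1.

Missing value = 1.


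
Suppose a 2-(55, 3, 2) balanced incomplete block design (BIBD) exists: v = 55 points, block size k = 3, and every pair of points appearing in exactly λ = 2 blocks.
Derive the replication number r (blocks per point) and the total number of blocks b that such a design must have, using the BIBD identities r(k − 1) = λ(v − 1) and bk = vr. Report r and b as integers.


Any 2-(v, k, λ) BIBD satisfies two necessary conditions:
  (i)  Each point sits in r blocks, and counting incidences through any fixed point gives r(k − 1) = λ(v − 1), so r = λ(v − 1)/(k − 1).
  (ii) Total incidences bk = vr, so b = vr/k.
Step 1: r = λ(v − 1)/(k − 1) = 2·(55 − 1)/(3 − 1) = 2·54/2 = 108/2 = 54.
Step 2: b = vr/k = 55·54/3 = 2970/3 = 990.
Check integrality: r = 54 ∈ Z ✓, b = 990 ∈ Z ✓.
(These identities are necessary conditions: they determine r and b for any design with these parameters, but do not by themselves prove that one exists.)

r = 54, b = 990.


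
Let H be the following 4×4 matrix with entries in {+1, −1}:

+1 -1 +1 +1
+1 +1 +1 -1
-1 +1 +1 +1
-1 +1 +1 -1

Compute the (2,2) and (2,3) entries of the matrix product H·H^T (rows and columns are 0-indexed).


Row 2 of H: [-1, 1, 1, 1].
Row 3 of H: [-1, 1, 1, -1].
(H·H^T)[2][2] = Σ_j H[2][j]·H[2][j] = (-1)² + (1)² + (1)² + (1)² = 1 + 1 + 1 + 1 = 4.
(H·H^T)[2][3] = Σ_j H[2][j]·H[3][j] = (-1)·(-1) + (1)·(1) + (1)·(1) + (1)·(-1) = 1 + 1 + 1 + -1 = 2.
Rows 2 and 3 are not orthogonal (dot product = 2 ≠ 0), so H is not a Hadamard matrix.

(2,2) entry = 4; (2,3) entry = 2.


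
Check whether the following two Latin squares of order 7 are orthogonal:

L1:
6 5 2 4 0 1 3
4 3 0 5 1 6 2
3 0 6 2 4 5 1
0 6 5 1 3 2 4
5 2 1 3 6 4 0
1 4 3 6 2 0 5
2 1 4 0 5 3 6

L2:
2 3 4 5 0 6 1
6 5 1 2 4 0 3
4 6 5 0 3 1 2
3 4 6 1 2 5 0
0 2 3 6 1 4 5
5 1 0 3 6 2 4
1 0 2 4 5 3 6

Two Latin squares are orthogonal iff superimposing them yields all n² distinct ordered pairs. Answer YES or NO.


Form the n² = 49 superimposed pairs (L1[i][j], L2[i][j]), row by row (rows and columns indexed from 0):
row 0: (6,2) (5,3) (2,4) (4,5) (0,0) (1,6) (3,1)
row 1: (4,6) (3,5) (0,1) (5,2) (1,4) (6,0) (2,3)
row 2: (3,4) (0,6) (6,5) (2,0) (4,3) (5,1) (1,2)
row 3: (0,3) (6,4) (5,6) (1,1) (3,2) (2,5) (4,0)
row 4: (5,0) (2,2) (1,3) (3,6) (6,1) (4,4) (0,5)
row 5: (1,5) (4,1) (3,0) (6,3) (2,6) (0,2) (5,4)
row 6: (2,1) (1,0) (4,2) (0,4) (5,5) (3,3) (6,6)
Orthogonality requires all 49 pairs distinct.
Check by first coordinate: for each symbol s of L1, list the L2 entries in the n cells where L1 = s; they must all differ.
  L1 = 0: L2 entries (in reading order) 0, 1, 6, 3, 5, 2, 4 — all 7 distinct ✓
  L1 = 1: L2 entries (in reading order) 6, 4, 2, 1, 3, 5, 0 — all 7 distinct ✓
  L1 = 2: L2 entries (in reading order) 4, 3, 0, 5, 2, 6, 1 — all 7 distinct ✓
  L1 = 3: L2 entries (in reading order) 1, 5, 4, 2, 6, 0, 3 — all 7 distinct ✓
  L1 = 4: L2 entries (in reading order) 5, 6, 3, 0, 4, 1, 2 — all 7 distinct ✓
  L1 = 5: L2 entries (in reading order) 3, 2, 1, 6, 0, 4, 5 — all 7 distinct ✓
  L1 = 6: L2 entries (in reading order) 2, 0, 5, 4, 1, 3, 6 — all 7 distinct ✓
Every symbol of L1 meets every symbol of L2 exactly once, so all 49 pairs are distinct (49 of 49).
Conclusion: YES.

YES


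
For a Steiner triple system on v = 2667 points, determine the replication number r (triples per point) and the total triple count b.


An STS(v) is a 2-(v, 3, 1) BIBD: block size k = 3, λ = 1.
Replication: r(k − 1) = λ(v − 1) ⇒ r·2 = 2667 − 1 = 2666 ⇒ r = 1333.
Block count: bk = vr ⇒ b·3 = 2667·1333 = 3555111 ⇒ b = 1185037.
(Check via b = v(v − 1)/6 = 2667·2666/6 = 7110222/6 = 1185037.)

r = 1333, b = 1185037.


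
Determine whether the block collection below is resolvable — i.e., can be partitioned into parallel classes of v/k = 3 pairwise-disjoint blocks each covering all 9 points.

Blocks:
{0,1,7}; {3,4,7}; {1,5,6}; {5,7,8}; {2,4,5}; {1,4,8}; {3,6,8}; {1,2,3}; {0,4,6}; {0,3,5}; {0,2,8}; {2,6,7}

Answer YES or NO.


v = 9, block size k = 3, number of blocks = 12.
For resolvability, blocks must partition into parallel classes of size v/k = 3.
Total blocks must therefore be a multiple of 3: 12 = 3·4 + 0 ⇒ divisible ✓.
Greedy packing gives 4 candidate class(es). Each should be a full parallel class (size 3, covers all 9 points).
  Class 1 (3 blocks): {0,1,7}; {2,4,5}; {3,6,8}. Points covered: [0, 1, 2, 3, 4, 5, 6, 7, 8].
  Class 2 (3 blocks): {3,4,7}; {1,5,6}; {0,2,8}. Points covered: [0, 1, 2, 3, 4, 5, 6, 7, 8].
  Class 3 (3 blocks): {5,7,8}; {1,2,3}; {0,4,6}. Points covered: [0, 1, 2, 3, 4, 5, 6, 7, 8].
  Class 4 (3 blocks): {1,4,8}; {0,3,5}; {2,6,7}. Points covered: [0, 1, 2, 3, 4, 5, 6, 7, 8].
All classes full (size 3)? YES. All classes cover every point? YES.
Resolvable? YES.

YES


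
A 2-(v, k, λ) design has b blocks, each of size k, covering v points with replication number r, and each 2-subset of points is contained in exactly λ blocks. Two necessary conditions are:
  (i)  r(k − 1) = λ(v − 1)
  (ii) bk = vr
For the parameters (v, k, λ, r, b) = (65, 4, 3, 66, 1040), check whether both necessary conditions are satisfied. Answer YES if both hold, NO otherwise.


Condition (i): r(k − 1) = 66·3 = 198; λ(v − 1) = 3·64 = 192. Match? NO.
Condition (ii): bk = 1040·4 = 4160; vr = 65·66 = 4290. Match? NO.
Both conditions hold? NO.

NO


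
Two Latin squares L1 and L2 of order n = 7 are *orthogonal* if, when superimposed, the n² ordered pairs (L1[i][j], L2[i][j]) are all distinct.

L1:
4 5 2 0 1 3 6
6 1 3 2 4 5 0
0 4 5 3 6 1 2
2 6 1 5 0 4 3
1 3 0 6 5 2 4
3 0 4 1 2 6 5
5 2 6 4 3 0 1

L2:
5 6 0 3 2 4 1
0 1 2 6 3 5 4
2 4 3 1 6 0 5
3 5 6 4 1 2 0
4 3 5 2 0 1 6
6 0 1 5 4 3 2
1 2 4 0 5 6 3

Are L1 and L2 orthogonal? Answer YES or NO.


Form the n² = 49 superimposed pairs (L1[i][j], L2[i][j]), row by row (rows and columns indexed from 0):
row 0: (4,5) (5,6) (2,0) (0,3) (1,2) (3,4) (6,1)
row 1: (6,0) (1,1) (3,2) (2,6) (4,3) (5,5) (0,4)
row 2: (0,2) (4,4) (5,3) (3,1) (6,6) (1,0) (2,5)
row 3: (2,3) (6,5) (1,6) (5,4) (0,1) (4,2) (3,0)
row 4: (1,4) (3,3) (0,5) (6,2) (5,0) (2,1) (4,6)
row 5: (3,6) (0,0) (4,1) (1,5) (2,4) (6,3) (5,2)
row 6: (5,1) (2,2) (6,4) (4,0) (3,5) (0,6) (1,3)
Orthogonality requires all 49 pairs distinct.
Check by first coordinate: for each symbol s of L1, list the L2 entries in the n cells where L1 = s; they must all differ.
  L1 = 0: L2 entries (in reading order) 3, 4, 2, 1, 5, 0, 6 — all 7 distinct ✓
  L1 = 1: L2 entries (in reading order) 2, 1, 0, 6, 4, 5, 3 — all 7 distinct ✓
  L1 = 2: L2 entries (in reading order) 0, 6, 5, 3, 1, 4, 2 — all 7 distinct ✓
  L1 = 3: L2 entries (in reading order) 4, 2, 1, 0, 3, 6, 5 — all 7 distinct ✓
  L1 = 4: L2 entries (in reading order) 5, 3, 4, 2, 6, 1, 0 — all 7 distinct ✓
  L1 = 5: L2 entries (in reading order) 6, 5, 3, 4, 0, 2, 1 — all 7 distinct ✓
  L1 = 6: L2 entries (in reading order) 1, 0, 6, 5, 2, 3, 4 — all 7 distinct ✓
Every symbol of L1 meets every symbol of L2 exactly once, so all 49 pairs are distinct (49 of 49).
Conclusion: YES.

YES


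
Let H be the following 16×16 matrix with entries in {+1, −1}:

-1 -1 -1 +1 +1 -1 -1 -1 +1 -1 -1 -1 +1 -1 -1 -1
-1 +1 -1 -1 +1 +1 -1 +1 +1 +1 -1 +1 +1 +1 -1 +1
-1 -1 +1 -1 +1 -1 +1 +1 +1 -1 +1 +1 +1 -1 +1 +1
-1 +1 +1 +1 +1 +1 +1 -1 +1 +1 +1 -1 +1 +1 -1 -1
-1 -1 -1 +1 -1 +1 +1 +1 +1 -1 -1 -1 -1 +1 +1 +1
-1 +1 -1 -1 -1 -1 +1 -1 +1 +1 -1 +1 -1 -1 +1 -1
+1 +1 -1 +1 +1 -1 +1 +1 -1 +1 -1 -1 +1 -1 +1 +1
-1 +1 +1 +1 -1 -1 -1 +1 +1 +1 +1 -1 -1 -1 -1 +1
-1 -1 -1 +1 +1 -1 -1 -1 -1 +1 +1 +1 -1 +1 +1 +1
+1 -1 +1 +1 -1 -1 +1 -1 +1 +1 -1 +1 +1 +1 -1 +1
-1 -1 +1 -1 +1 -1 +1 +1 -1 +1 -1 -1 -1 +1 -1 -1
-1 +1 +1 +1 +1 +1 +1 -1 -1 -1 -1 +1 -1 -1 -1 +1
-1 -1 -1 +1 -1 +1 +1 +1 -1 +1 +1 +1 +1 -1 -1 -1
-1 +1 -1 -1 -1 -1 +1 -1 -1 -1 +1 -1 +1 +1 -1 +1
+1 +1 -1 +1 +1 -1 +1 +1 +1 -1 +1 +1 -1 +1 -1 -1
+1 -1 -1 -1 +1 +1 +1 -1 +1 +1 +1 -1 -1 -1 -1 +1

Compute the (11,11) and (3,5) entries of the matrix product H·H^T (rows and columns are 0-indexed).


Row 3 of H: [-1, 1, 1, 1, 1, 1, 1, -1, 1, 1, 1, -1, 1, 1, -1, -1].
Row 5 of H: [-1, 1, -1, -1, -1, -1, 1, -1, 1, 1, -1, 1, -1, -1, 1, -1].
Row 11 of H: [-1, 1, 1, 1, 1, 1, 1, -1, -1, -1, -1, 1, -1, -1, -1, 1].
(H·H^T)[11][11] = Σ_j H[11][j]·H[11][j] = (-1)² + (1)² + (1)² + (1)² + (1)² + (1)² + (1)² + (-1)² + (-1)² + (-1)² + (-1)² + (1)² + (-1)² + (-1)² + (-1)² + (1)² = 1 + 1 + 1 + 1 + 1 + 1 + 1 + 1 + 1 + 1 + 1 + 1 + 1 + 1 + 1 + 1 = 16.
(H·H^T)[3][5] = Σ_j H[3][j]·H[5][j] = (-1)·(-1) + (1)·(1) + (1)·(-1) + (1)·(-1) + (1)·(-1) + (1)·(-1) + (1)·(1) + (-1)·(-1) + (1)·(1) + (1)·(1) + (1)·(-1) + (-1)·(1) + (1)·(-1) + (1)·(-1) + (-1)·(1) + (-1)·(-1) = 1 + 1 + -1 + -1 + -1 + -1 + 1 + 1 + 1 + 1 + -1 + -1 + -1 + -1 + -1 + 1 = -2.
Rows 3 and 5 are not orthogonal (dot product = -2 ≠ 0), so H is not a Hadamard matrix.

(11,11) entry = 16; (3,5) entry = -2.


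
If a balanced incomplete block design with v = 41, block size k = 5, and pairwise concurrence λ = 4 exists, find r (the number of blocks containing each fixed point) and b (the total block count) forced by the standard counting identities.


Any 2-(v, k, λ) BIBD satisfies two necessary conditions:
  (i)  Each point sits in r blocks, and counting incidences through any fixed point gives r(k − 1) = λ(v − 1), so r = λ(v − 1)/(k − 1).
  (ii) Total incidences bk = vr, so b = vr/k.
Step 1: r = λ(v − 1)/(k − 1) = 4·(41 − 1)/(5 − 1) = 4·40/4 = 160/4 = 40.
Step 2: b = vr/k = 41·40/5 = 1640/5 = 328.
Check integrality: r = 40 ∈ Z ✓, b = 328 ∈ Z ✓.
(These identities are necessary conditions: they determine r and b for any design with these parameters, but do not by themselves prove that one exists.)

r = 40, b = 328.


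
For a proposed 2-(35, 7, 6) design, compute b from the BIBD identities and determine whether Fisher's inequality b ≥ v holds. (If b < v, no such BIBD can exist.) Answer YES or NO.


b = λv(v − 1)/(k(k − 1)) = 6·35·34/(7·6) = 7140/42 = 170.
Compare with v = 35: b ≥ v, so Fisher's inequality holds.

YES


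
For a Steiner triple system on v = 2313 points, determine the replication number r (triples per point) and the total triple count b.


An STS(v) is a 2-(v, 3, 1) BIBD: block size k = 3, λ = 1.
Replication: r(k − 1) = λ(v − 1) ⇒ r·2 = 2313 − 1 = 2312 ⇒ r = 1156.
Block count: bk = vr ⇒ b·3 = 2313·1156 = 2673828 ⇒ b = 891276.
(Check via b = v(v − 1)/6 = 2313·2312/6 = 5347656/6 = 891276.)

r = 1156, b = 891276.


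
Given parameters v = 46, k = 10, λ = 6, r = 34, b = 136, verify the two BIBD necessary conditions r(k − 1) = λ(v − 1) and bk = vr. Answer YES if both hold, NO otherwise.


Condition (i): r(k − 1) = 34·9 = 306; λ(v − 1) = 6·45 = 270. Match? NO.
Condition (ii): bk = 136·10 = 1360; vr = 46·34 = 1564. Match? NO.
Both conditions hold? NO.

NO


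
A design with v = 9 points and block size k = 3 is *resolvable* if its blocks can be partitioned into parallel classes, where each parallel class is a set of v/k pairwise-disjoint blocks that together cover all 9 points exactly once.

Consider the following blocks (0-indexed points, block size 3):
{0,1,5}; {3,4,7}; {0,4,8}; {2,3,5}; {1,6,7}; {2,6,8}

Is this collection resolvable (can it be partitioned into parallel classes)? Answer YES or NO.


v = 9, block size k = 3, number of blocks = 6.
For resolvability, blocks must partition into parallel classes of size v/k = 3.
Total blocks must therefore be a multiple of 3: 6 = 3·2 + 0 ⇒ divisible ✓.
Greedy packing gives 2 candidate class(es). Each should be a full parallel class (size 3, covers all 9 points).
  Class 1 (3 blocks): {0,1,5}; {3,4,7}; {2,6,8}. Points covered: [0, 1, 2, 3, 4, 5, 6, 7, 8].
  Class 2 (3 blocks): {0,4,8}; {2,3,5}; {1,6,7}. Points covered: [0, 1, 2, 3, 4, 5, 6, 7, 8].
All classes full (size 3)? YES. All classes cover every point? YES.
Resolvable? YES.

YES


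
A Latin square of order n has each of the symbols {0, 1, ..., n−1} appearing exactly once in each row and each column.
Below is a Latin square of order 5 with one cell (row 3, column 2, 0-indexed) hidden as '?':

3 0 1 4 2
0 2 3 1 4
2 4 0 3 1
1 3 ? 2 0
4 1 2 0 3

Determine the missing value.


Row 3 contains symbols [0, 1, 2, 3] — missing [4].
Column 2 contains symbols [0, 1, 2, 3] — missing [4].
The missing symbol must appear in both missing sets; intersection = [4].
Therefore the hidden value is 4.

Missing value = 4.


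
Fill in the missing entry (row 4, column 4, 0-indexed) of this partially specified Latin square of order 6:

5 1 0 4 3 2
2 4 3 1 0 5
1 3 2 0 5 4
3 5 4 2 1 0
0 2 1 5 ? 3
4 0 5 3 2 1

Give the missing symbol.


Row 4 contains symbols [0, 1, 2, 3, 5] — missing [4].
Column 4 contains symbols [0, 1, 2, 3, 5] — missing [4].
The missing symbol must appear in both missing sets; intersection = [4].
Therefore the hidden value is 4.

Missing value = 4.


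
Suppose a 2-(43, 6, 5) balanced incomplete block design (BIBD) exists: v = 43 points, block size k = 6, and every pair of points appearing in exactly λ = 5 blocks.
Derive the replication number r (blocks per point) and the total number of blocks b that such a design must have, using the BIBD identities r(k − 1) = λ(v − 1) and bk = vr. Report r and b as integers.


Any 2-(v, k, λ) BIBD satisfies two necessary conditions:
  (i)  Each point sits in r blocks, and counting incidences through any fixed point gives r(k − 1) = λ(v − 1), so r = λ(v − 1)/(k − 1).
  (ii) Total incidences bk = vr, so b = vr/k.
Step 1: r = λ(v − 1)/(k − 1) = 5·(43 − 1)/(6 − 1) = 5·42/5 = 210/5 = 42.
Step 2: b = vr/k = 43·42/6 = 1806/6 = 301.
Check integrality: r = 42 ∈ Z ✓, b = 301 ∈ Z ✓.
(These identities are necessary conditions: they determine r and b for any design with these parameters, but do not by themselves prove that one exists.)

r = 42, b = 301.


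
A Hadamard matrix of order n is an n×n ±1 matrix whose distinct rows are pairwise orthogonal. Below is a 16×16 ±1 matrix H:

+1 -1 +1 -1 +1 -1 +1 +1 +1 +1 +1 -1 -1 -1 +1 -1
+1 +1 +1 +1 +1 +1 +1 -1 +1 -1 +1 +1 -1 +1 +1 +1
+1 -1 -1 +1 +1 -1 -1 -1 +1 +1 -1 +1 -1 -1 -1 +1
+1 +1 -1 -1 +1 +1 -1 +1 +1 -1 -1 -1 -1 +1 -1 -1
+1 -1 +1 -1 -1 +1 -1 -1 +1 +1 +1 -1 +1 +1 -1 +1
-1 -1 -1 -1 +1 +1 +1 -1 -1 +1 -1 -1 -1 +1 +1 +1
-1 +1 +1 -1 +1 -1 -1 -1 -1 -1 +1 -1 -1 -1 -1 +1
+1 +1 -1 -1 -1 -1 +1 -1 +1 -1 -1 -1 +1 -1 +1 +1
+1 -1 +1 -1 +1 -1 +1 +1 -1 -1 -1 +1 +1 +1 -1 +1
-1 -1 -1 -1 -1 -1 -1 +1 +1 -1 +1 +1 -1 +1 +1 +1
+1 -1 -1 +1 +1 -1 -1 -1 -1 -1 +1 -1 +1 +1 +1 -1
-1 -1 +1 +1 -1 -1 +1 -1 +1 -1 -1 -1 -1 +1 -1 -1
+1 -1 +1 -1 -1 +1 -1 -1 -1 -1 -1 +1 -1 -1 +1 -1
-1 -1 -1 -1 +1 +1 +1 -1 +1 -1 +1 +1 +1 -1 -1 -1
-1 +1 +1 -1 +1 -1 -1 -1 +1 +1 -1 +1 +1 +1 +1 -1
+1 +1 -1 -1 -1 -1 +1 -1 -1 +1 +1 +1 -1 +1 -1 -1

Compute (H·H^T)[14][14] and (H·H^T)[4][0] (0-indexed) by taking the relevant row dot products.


Row 0 of H: [1, -1, 1, -1, 1, -1, 1, 1, 1, 1, 1, -1, -1, -1, 1, -1].
Row 4 of H: [1, -1, 1, -1, -1, 1, -1, -1, 1, 1, 1, -1, 1, 1, -1, 1].
Row 14 of H: [-1, 1, 1, -1, 1, -1, -1, -1, 1, 1, -1, 1, 1, 1, 1, -1].
(H·H^T)[14][14] = Σ_j H[14][j]·H[14][j] = (-1)² + (1)² + (1)² + (-1)² + (1)² + (-1)² + (-1)² + (-1)² + (1)² + (1)² + (-1)² + (1)² + (1)² + (1)² + (1)² + (-1)² = 1 + 1 + 1 + 1 + 1 + 1 + 1 + 1 + 1 + 1 + 1 + 1 + 1 + 1 + 1 + 1 = 16.
(H·H^T)[4][0] = Σ_j H[4][j]·H[0][j] = (1)·(1) + (-1)·(-1) + (1)·(1) + (-1)·(-1) + (-1)·(1) + (1)·(-1) + (-1)·(1) + (-1)·(1) + (1)·(1) + (1)·(1) + (1)·(1) + (-1)·(-1) + (1)·(-1) + (1)·(-1) + (-1)·(1) + (1)·(-1) = 1 + 1 + 1 + 1 + -1 + -1 + -1 + -1 + 1 + 1 + 1 + 1 + -1 + -1 + -1 + -1 = 0.
So rows 4 and 0 are orthogonal; the diagonal entry equals n = 16.

(14,14) entry = 16; (4,0) entry = 0.


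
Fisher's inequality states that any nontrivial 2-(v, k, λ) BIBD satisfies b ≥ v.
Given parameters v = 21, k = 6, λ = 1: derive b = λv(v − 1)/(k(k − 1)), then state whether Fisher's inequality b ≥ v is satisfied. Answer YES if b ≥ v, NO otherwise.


r = λ(v − 1)/(k − 1) = 1·20/5 = 4.
b = vr/k = 21·4/6 = 14.
Fisher's inequality: b ≥ v ⇔ 14 ≥ 21? NO.

NO


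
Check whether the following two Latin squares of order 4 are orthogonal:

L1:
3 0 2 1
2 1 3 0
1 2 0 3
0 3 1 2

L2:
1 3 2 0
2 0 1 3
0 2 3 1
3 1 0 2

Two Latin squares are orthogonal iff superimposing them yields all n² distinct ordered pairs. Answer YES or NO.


Form the n² = 16 superimposed pairs (L1[i][j], L2[i][j]), row by row (rows and columns indexed from 0):
row 0: (3,1) (0,3) (2,2) (1,0)
row 1: (2,2) (1,0) (3,1) (0,3)
row 2: (1,0) (2,2) (0,3) (3,1)
row 3: (0,3) (3,1) (1,0) (2,2)
Orthogonality requires all 16 pairs distinct.
But the pair (2,2) repeats: cell (0,2) has L1 = 2, L2 = 2, and cell (1,0) has L1 = 2, L2 = 2.
A repeated pair means some other pair never occurs (only 4 distinct pairs out of 16), so the squares are not orthogonal.
Conclusion: NO.

NO


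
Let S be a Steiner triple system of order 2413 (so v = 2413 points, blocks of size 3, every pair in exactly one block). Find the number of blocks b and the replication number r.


An STS(v) is a 2-(v, 3, 1) BIBD: block size k = 3, λ = 1.
Replication: r(k − 1) = λ(v − 1) ⇒ r·2 = 2413 − 1 = 2412 ⇒ r = 1206.
Block count: b = v(v − 1)/6 = 2413·2412/6 = 5820156/6 = 970026.

r = 1206, b = 970026.


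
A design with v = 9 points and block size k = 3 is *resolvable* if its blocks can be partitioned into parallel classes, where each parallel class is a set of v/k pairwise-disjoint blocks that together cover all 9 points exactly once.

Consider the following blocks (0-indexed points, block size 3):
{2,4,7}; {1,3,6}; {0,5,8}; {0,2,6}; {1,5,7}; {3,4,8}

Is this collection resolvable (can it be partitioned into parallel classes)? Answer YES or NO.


v = 9, block size k = 3, number of blocks = 6.
For resolvability, blocks must partition into parallel classes of size v/k = 3.
Total blocks must therefore be a multiple of 3: 6 = 3·2 + 0 ⇒ divisible ✓.
Greedy packing gives 2 candidate class(es). Each should be a full parallel class (size 3, covers all 9 points).
  Class 1 (3 blocks): {2,4,7}; {1,3,6}; {0,5,8}. Points covered: [0, 1, 2, 3, 4, 5, 6, 7, 8].
  Class 2 (3 blocks): {0,2,6}; {1,5,7}; {3,4,8}. Points covered: [0, 1, 2, 3, 4, 5, 6, 7, 8].
All classes full (size 3)? YES. All classes cover every point? YES.
Resolvable? YES.

YES


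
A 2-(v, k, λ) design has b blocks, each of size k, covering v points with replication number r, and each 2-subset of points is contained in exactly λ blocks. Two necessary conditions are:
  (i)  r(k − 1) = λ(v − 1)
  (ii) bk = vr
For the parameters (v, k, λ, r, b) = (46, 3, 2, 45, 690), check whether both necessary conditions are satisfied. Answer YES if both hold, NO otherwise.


Condition (i): r(k − 1) = 45·2 = 90; λ(v − 1) = 2·45 = 90. Match? YES.
Condition (ii): bk = 690·3 = 2070; vr = 46·45 = 2070. Match? YES.
Both conditions hold? YES.

YES


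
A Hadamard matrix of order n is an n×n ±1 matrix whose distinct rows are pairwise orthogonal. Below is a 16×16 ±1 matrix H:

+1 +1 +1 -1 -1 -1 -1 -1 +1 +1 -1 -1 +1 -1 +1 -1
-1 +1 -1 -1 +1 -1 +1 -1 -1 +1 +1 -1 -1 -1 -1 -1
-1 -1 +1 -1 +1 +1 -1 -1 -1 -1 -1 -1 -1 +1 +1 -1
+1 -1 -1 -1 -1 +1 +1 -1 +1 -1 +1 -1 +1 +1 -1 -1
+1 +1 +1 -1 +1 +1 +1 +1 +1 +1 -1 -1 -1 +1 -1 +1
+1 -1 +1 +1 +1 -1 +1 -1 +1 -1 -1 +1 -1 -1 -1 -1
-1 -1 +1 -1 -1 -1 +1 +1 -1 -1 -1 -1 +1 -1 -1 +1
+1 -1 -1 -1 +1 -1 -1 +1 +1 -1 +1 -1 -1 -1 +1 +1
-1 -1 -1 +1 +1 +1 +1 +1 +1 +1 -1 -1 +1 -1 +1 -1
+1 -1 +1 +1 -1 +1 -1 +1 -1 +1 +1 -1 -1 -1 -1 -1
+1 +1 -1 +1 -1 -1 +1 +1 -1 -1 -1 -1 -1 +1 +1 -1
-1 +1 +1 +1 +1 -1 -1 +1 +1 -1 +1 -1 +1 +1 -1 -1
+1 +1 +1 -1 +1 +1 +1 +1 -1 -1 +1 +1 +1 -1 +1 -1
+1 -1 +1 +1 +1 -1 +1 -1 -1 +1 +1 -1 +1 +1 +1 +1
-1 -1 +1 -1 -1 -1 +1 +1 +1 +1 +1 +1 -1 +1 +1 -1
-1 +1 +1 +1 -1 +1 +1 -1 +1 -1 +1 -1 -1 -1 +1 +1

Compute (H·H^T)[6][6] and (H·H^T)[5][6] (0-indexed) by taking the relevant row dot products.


Row 5 of H: [1, -1, 1, 1, 1, -1, 1, -1, 1, -1, -1, 1, -1, -1, -1, -1].
Row 6 of H: [-1, -1, 1, -1, -1, -1, 1, 1, -1, -1, -1, -1, 1, -1, -1, 1].
(H·H^T)[6][6] = Σ_j H[6][j]·H[6][j] = (-1)² + (-1)² + (1)² + (-1)² + (-1)² + (-1)² + (1)² + (1)² + (-1)² + (-1)² + (-1)² + (-1)² + (1)² + (-1)² + (-1)² + (1)² = 1 + 1 + 1 + 1 + 1 + 1 + 1 + 1 + 1 + 1 + 1 + 1 + 1 + 1 + 1 + 1 = 16.
(H·H^T)[5][6] = Σ_j H[5][j]·H[6][j] = (1)·(-1) + (-1)·(-1) + (1)·(1) + (1)·(-1) + (1)·(-1) + (-1)·(-1) + (1)·(1) + (-1)·(1) + (1)·(-1) + (-1)·(-1) + (-1)·(-1) + (1)·(-1) + (-1)·(1) + (-1)·(-1) + (-1)·(-1) + (-1)·(1) = -1 + 1 + 1 + -1 + -1 + 1 + 1 + -1 + -1 + 1 + 1 + -1 + -1 + 1 + 1 + -1 = 0.
So rows 5 and 6 are orthogonal; the diagonal entry equals n = 16.

(6,6) entry = 16; (5,6) entry = 0.


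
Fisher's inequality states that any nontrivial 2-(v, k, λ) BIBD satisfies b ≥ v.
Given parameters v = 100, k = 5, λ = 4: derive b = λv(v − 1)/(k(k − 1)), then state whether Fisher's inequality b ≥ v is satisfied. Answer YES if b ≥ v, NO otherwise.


r = λ(v − 1)/(k − 1) = 4·99/4 = 99.
b = vr/k = 100·99/5 = 1980.
Fisher's inequality: b ≥ v ⇔ 1980 ≥ 100? YES.

YES


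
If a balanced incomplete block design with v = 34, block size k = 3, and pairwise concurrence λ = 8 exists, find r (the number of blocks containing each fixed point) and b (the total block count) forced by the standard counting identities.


Any 2-(v, k, λ) BIBD satisfies two necessary conditions:
  (i)  Each point sits in r blocks, and counting incidences through any fixed point gives r(k − 1) = λ(v − 1), so r = λ(v − 1)/(k − 1).
  (ii) Total incidences bk = vr, so b = vr/k.
Step 1: r = λ(v − 1)/(k − 1) = 8·(34 − 1)/(3 − 1) = 8·33/2 = 264/2 = 132.
Step 2: b = vr/k = 34·132/3 = 4488/3 = 1496.
Check integrality: r = 132 ∈ Z ✓, b = 1496 ∈ Z ✓.
(These identities are necessary conditions: they determine r and b for any design with these parameters, but do not by themselves prove that one exists.)

r = 132, b = 1496.


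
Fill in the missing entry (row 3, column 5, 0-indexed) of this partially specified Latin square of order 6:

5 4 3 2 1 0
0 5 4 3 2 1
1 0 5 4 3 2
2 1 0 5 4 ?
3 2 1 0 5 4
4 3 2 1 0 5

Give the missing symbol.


Row 3 contains symbols [0, 1, 2, 4, 5] — missing [3].
Column 5 contains symbols [0, 1, 2, 4, 5] — missing [3].
The missing symbol must appear in both missing sets; intersection = [3].
Therefore the hidden value is 3.

Missing value = 3.


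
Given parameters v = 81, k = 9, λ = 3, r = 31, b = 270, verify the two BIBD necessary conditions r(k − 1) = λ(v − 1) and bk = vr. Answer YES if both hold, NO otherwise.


Condition (i): r(k − 1) = 31·8 = 248; λ(v − 1) = 3·80 = 240. Match? NO.
Condition (ii): bk = 270·9 = 2430; vr = 81·31 = 2511. Match? NO.
Both conditions hold? NO.

NO


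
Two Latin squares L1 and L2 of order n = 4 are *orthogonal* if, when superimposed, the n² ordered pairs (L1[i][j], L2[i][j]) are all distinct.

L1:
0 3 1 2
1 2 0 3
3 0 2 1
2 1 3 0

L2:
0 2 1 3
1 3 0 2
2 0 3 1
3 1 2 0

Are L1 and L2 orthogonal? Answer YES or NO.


Form the n² = 16 superimposed pairs (L1[i][j], L2[i][j]), row by row (rows and columns indexed from 0):
row 0: (0,0) (3,2) (1,1) (2,3)
row 1: (1,1) (2,3) (0,0) (3,2)
row 2: (3,2) (0,0) (2,3) (1,1)
row 3: (2,3) (1,1) (3,2) (0,0)
Orthogonality requires all 16 pairs distinct.
But the pair (1,1) repeats: cell (0,2) has L1 = 1, L2 = 1, and cell (1,0) has L1 = 1, L2 = 1.
A repeated pair means some other pair never occurs (only 4 distinct pairs out of 16), so the squares are not orthogonal.
Conclusion: NO.

NO


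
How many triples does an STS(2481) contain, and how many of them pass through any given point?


An STS(v) is a 2-(v, 3, 1) BIBD: block size k = 3, λ = 1.
Replication: r(k − 1) = λ(v − 1) ⇒ r·2 = 2481 − 1 = 2480 ⇒ r = 1240.
Block count: b = v(v − 1)/6 = 2481·2480/6 = 6152880/6 = 1025480.

r = 1240, b = 1025480.


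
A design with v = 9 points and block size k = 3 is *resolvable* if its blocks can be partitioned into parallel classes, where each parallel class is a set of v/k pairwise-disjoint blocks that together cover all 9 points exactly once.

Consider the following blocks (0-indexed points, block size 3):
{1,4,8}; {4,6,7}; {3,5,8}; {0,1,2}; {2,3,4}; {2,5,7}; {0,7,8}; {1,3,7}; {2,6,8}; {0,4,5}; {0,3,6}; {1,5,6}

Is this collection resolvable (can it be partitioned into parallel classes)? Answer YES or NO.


v = 9, block size k = 3, number of blocks = 12.
For resolvability, blocks must partition into parallel classes of size v/k = 3.
Total blocks must therefore be a multiple of 3: 12 = 3·4 + 0 ⇒ divisible ✓.
Greedy packing gives 4 candidate class(es). Each should be a full parallel class (size 3, covers all 9 points).
  Class 1 (3 blocks): {1,4,8}; {2,5,7}; {0,3,6}. Points covered: [0, 1, 2, 3, 4, 5, 6, 7, 8].
  Class 2 (3 blocks): {4,6,7}; {3,5,8}; {0,1,2}. Points covered: [0, 1, 2, 3, 4, 5, 6, 7, 8].
  Class 3 (3 blocks): {2,3,4}; {0,7,8}; {1,5,6}. Points covered: [0, 1, 2, 3, 4, 5, 6, 7, 8].
  Class 4 (3 blocks): {1,3,7}; {2,6,8}; {0,4,5}. Points covered: [0, 1, 2, 3, 4, 5, 6, 7, 8].
All classes full (size 3)? YES. All classes cover every point? YES.
Resolvable? YES.

YES


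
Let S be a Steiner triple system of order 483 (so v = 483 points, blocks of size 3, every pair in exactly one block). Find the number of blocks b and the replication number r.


An STS(v) is a 2-(v, 3, 1) BIBD: block size k = 3, λ = 1.
Replication: r(k − 1) = λ(v − 1) ⇒ r·2 = 483 − 1 = 482 ⇒ r = 241.
Block count: bk = vr ⇒ b·3 = 483·241 = 116403 ⇒ b = 38801.

r = 241, b = 38801.


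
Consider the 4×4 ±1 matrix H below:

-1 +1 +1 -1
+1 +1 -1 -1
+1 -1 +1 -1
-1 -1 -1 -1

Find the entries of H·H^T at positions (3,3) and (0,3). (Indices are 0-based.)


Row 0 of H: [-1, 1, 1, -1].
Row 3 of H: [-1, -1, -1, -1].
(H·H^T)[3][3] = Σ_j H[3][j]·H[3][j] = (-1)² + (-1)² + (-1)² + (-1)² = 1 + 1 + 1 + 1 = 4.
(H·H^T)[0][3] = Σ_j H[0][j]·H[3][j] = (-1)·(-1) + (1)·(-1) + (1)·(-1) + (-1)·(-1) = 1 + -1 + -1 + 1 = 0.
So rows 0 and 3 are orthogonal; the diagonal entry equals n = 4.

(3,3) entry = 4; (0,3) entry = 0.


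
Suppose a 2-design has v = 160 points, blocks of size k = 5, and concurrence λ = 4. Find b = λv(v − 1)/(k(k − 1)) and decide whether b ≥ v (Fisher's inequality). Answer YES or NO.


b = λv(v − 1)/(k(k − 1)) = 4·160·159/(5·4) = 101760/20 = 5088.
Compare with v = 160: b ≥ v, so Fisher's inequality holds.

YES


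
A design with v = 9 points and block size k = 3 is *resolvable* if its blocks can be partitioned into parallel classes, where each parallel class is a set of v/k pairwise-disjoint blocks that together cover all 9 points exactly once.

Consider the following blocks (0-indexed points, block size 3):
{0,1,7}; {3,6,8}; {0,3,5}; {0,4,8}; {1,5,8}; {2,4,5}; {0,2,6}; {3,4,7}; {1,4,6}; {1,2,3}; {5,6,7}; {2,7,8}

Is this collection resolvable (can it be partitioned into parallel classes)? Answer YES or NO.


v = 9, block size k = 3, number of blocks = 12.
For resolvability, blocks must partition into parallel classes of size v/k = 3.
Total blocks must therefore be a multiple of 3: 12 = 3·4 + 0 ⇒ divisible ✓.
Greedy packing gives 4 candidate class(es). Each should be a full parallel class (size 3, covers all 9 points).
  Class 1 (3 blocks): {0,1,7}; {3,6,8}; {2,4,5}. Points covered: [0, 1, 2, 3, 4, 5, 6, 7, 8].
  Class 2 (3 blocks): {0,3,5}; {1,4,6}; {2,7,8}. Points covered: [0, 1, 2, 3, 4, 5, 6, 7, 8].
  Class 3 (3 blocks): {0,4,8}; {1,2,3}; {5,6,7}. Points covered: [0, 1, 2, 3, 4, 5, 6, 7, 8].
  Class 4 (3 blocks): {1,5,8}; {0,2,6}; {3,4,7}. Points covered: [0, 1, 2, 3, 4, 5, 6, 7, 8].
All classes full (size 3)? YES. All classes cover every point? YES.
Resolvable? YES.

YES


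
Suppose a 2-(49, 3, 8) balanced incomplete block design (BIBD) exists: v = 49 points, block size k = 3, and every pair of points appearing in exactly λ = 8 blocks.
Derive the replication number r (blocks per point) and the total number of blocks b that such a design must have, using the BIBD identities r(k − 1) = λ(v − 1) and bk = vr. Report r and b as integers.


Any 2-(v, k, λ) BIBD satisfies two necessary conditions:
  (i)  Each point sits in r blocks, and counting incidences through any fixed point gives r(k − 1) = λ(v − 1), so r = λ(v − 1)/(k − 1).
  (ii) Total incidences bk = vr, so b = vr/k.
Step 1: r = λ(v − 1)/(k − 1) = 8·(49 − 1)/(3 − 1) = 8·48/2 = 384/2 = 192.
Step 2: b = vr/k = 49·192/3 = 9408/3 = 3136.
Check integrality: r = 192 ∈ Z ✓, b = 3136 ∈ Z ✓.
(These identities are necessary conditions: they determine r and b for any design with these parameters, but do not by themselves prove that one exists.)

r = 192, b = 3136.


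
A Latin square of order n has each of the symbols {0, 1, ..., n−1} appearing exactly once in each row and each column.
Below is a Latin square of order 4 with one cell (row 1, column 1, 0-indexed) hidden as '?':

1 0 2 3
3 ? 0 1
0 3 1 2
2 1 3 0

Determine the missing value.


Row 1 contains symbols [0, 1, 3] — missing [2].
Column 1 contains symbols [0, 1, 3] — missing [2].
The missing symbol must appear in both missing sets; intersection = [2].
Therefore the hidden value is 2.

Missing value = 2.


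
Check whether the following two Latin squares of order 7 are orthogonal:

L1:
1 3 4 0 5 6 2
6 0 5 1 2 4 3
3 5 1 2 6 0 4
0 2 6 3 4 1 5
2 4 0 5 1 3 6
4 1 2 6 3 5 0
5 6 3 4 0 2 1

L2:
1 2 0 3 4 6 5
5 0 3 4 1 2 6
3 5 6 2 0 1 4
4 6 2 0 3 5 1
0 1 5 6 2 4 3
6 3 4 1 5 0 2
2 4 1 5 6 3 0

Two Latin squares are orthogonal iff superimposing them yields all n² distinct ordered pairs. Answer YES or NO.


Form the n² = 49 superimposed pairs (L1[i][j], L2[i][j]), row by row (rows and columns indexed from 0):
row 0: (1,1) (3,2) (4,0) (0,3) (5,4) (6,6) (2,5)
row 1: (6,5) (0,0) (5,3) (1,4) (2,1) (4,2) (3,6)
row 2: (3,3) (5,5) (1,6) (2,2) (6,0) (0,1) (4,4)
row 3: (0,4) (2,6) (6,2) (3,0) (4,3) (1,5) (5,1)
row 4: (2,0) (4,1) (0,5) (5,6) (1,2) (3,4) (6,3)
row 5: (4,6) (1,3) (2,4) (6,1) (3,5) (5,0) (0,2)
row 6: (5,2) (6,4) (3,1) (4,5) (0,6) (2,3) (1,0)
Orthogonality requires all 49 pairs distinct.
Check by first coordinate: for each symbol s of L1, list the L2 entries in the n cells where L1 = s; they must all differ.
  L1 = 0: L2 entries (in reading order) 3, 0, 1, 4, 5, 2, 6 — all 7 distinct ✓
  L1 = 1: L2 entries (in reading order) 1, 4, 6, 5, 2, 3, 0 — all 7 distinct ✓
  L1 = 2: L2 entries (in reading order) 5, 1, 2, 6, 0, 4, 3 — all 7 distinct ✓
  L1 = 3: L2 entries (in reading order) 2, 6, 3, 0, 4, 5, 1 — all 7 distinct ✓
  L1 = 4: L2 entries (in reading order) 0, 2, 4, 3, 1, 6, 5 — all 7 distinct ✓
  L1 = 5: L2 entries (in reading order) 4, 3, 5, 1, 6, 0, 2 — all 7 distinct ✓
  L1 = 6: L2 entries (in reading order) 6, 5, 0, 2, 3, 1, 4 — all 7 distinct ✓
Every symbol of L1 meets every symbol of L2 exactly once, so all 49 pairs are distinct (49 of 49).
Conclusion: YES.

YES


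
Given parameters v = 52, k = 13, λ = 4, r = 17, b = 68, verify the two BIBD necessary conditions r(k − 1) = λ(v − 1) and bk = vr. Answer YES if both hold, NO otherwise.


Condition (i): r(k − 1) = 17·12 = 204; λ(v − 1) = 4·51 = 204. Match? YES.
Condition (ii): bk = 68·13 = 884; vr = 52·17 = 884. Match? YES.
Both conditions hold? YES.

YES


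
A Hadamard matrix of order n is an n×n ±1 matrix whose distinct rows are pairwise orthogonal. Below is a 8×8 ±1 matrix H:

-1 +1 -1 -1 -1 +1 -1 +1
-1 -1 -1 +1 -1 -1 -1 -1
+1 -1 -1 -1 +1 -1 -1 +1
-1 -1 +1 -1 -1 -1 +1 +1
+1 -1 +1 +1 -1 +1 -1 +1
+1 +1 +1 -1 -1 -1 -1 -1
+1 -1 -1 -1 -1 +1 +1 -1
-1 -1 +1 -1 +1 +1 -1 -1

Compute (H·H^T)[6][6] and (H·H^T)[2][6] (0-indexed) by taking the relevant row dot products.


Row 2 of H: [1, -1, -1, -1, 1, -1, -1, 1].
Row 6 of H: [1, -1, -1, -1, -1, 1, 1, -1].
(H·H^T)[6][6] = Σ_j H[6][j]·H[6][j] = (1)² + (-1)² + (-1)² + (-1)² + (-1)² + (1)² + (1)² + (-1)² = 1 + 1 + 1 + 1 + 1 + 1 + 1 + 1 = 8.
(H·H^T)[2][6] = Σ_j H[2][j]·H[6][j] = (1)·(1) + (-1)·(-1) + (-1)·(-1) + (-1)·(-1) + (1)·(-1) + (-1)·(1) + (-1)·(1) + (1)·(-1) = 1 + 1 + 1 + 1 + -1 + -1 + -1 + -1 = 0.
So rows 2 and 6 are orthogonal; the diagonal entry equals n = 8.

(6,6) entry = 8; (2,6) entry = 0.


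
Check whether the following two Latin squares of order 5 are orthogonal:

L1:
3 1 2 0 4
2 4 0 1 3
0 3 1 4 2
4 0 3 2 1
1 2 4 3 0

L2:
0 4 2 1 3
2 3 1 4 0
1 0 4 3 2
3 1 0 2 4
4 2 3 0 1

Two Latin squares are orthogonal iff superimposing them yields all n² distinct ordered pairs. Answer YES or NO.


Form the n² = 25 superimposed pairs (L1[i][j], L2[i][j]), row by row (rows and columns indexed from 0):
row 0: (3,0) (1,4) (2,2) (0,1) (4,3)
row 1: (2,2) (4,3) (0,1) (1,4) (3,0)
row 2: (0,1) (3,0) (1,4) (4,3) (2,2)
row 3: (4,3) (0,1) (3,0) (2,2) (1,4)
row 4: (1,4) (2,2) (4,3) (3,0) (0,1)
Orthogonality requires all 25 pairs distinct.
But the pair (2,2) repeats: cell (0,2) has L1 = 2, L2 = 2, and cell (1,0) has L1 = 2, L2 = 2.
A repeated pair means some other pair never occurs (only 5 distinct pairs out of 25), so the squares are not orthogonal.
Conclusion: NO.

NO


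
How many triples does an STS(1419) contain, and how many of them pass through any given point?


An STS(v) is a 2-(v, 3, 1) BIBD: block size k = 3, λ = 1.
Replication: r(k − 1) = λ(v − 1) ⇒ r·2 = 1419 − 1 = 1418 ⇒ r = 709.
Block count: b = v(v − 1)/6 = 1419·1418/6 = 2012142/6 = 335357.
(Check via bk = vr: 335357·3 = 1006071 = 1419·709 = 1006071 ✓.)

r = 709, b = 335357.
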